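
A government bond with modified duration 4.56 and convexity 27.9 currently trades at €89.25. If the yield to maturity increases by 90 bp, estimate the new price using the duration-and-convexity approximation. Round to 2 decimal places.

€85.69

Duration effect: -D_mod·Δy = -4.56 × (+0.009) = -0.041040
Convexity effect: ½·C·(Δy)² = 0.5 × 27.9 × (0.009)² = +0.00112995
ΔP/P ≈ -0.041040 + 0.00112995 = -0.03991005
New price ≈ 89.25 × (1 - 0.03991005) = 85.6880280375.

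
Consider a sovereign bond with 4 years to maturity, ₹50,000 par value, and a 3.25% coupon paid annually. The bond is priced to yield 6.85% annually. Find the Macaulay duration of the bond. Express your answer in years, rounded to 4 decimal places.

3.8008 years

Periodic yield y = 0.0685. Discount each cash flow and weight by its year:
  t   CF        PV=CF/(1+0.0685)^t    t·PV
  1     1,625.00     1,520.8236     1,520.8236
  2     1,625.00     1,423.3258     2,846.6515
  3     1,625.00     1,332.0784     3,996.2352
  4    51,625.00    39,606.0890   158,424.3559
  Σ                 43,882.3167   166,788.0662
Price P = Σ PV = 43,882.3167.
Macaulay duration = Σ(t·PV) / P = 166,788.0662 / 43,882.3167 = 3.80080 years.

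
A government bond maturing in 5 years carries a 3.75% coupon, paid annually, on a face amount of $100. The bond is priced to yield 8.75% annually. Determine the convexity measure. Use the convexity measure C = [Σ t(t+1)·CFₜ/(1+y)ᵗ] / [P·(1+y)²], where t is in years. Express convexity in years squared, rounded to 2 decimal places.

22.72

With y = 0.0875:
  t   CF        PV=CF/(1+0.0875)^t    t·PV        t(t+1)·PV
  1         3.75         3.4483         3.4483           6.8966
  2         3.75         3.1708         6.3417          19.0250
  3         3.75         2.9157         8.7471          34.9885
  4         3.75         2.6811        10.7244          53.6221
  5       103.75        68.2090       341.0451       2,046.2704
  Σ                     80.4249       370.3065       2,160.8026
P = 80.4249.
Convexity = Σ t(t+1)·PV / [P·(1+y)²] = 2,160.8026 / (80.4249 × 1.182656) = 22.71778.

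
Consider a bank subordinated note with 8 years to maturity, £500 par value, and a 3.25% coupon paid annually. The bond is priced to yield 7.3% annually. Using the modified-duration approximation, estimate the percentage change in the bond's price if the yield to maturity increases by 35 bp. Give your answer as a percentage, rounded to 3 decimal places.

Periodic yield y = 0.073. Modified duration first:
  t   CF        PV=CF/(1+0.073)^t    t·PV
  1        16.25        15.1445        15.1445
  2        16.25        14.1141        28.2282
  3        16.25        13.1539        39.4617
  4        16.25        12.2590        49.0359
  5        16.25        11.4250        57.1248
  6        16.25        10.6477        63.8861
  7        16.25         9.9233        69.4630
  8       516.25       293.8071     2,350.4568
  Σ                    380.4745     2,672.8010
P = 380.4745; D_Mac = 7.02492 yrs; D_mod = 7.02492/(1+0.073) = 6.54699 yrs.
ΔP/P ≈ -D_mod · Δy = -6.54699 × (+0.0035) = -0.022914 = -2.2914%.

-2.291%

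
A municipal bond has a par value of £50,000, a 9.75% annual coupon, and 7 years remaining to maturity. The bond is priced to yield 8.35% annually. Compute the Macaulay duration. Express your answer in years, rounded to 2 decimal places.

Periodic yield y = 0.0835. Discount each cash flow and weight by its year:
  t   CF        PV=CF/(1+0.0835)^t    t·PV
  1     4,875.00     4,499.3078     4,499.3078
  2     4,875.00     4,152.5683     8,305.1367
  3     4,875.00     3,832.5504    11,497.6512
  4     4,875.00     3,537.1946    14,148.7785
  5     4,875.00     3,264.6005    16,323.0025
  6     4,875.00     3,013.0138    18,078.0830
  7    54,875.00    31,302.0026   219,114.0184
  Σ                 53,601.2381   291,965.9781
Price P = Σ PV = 53,601.2381.
Macaulay duration = Σ(t·PV) / P = 291,965.9781 / 53,601.2381 = 5.44700 years.

5.45 years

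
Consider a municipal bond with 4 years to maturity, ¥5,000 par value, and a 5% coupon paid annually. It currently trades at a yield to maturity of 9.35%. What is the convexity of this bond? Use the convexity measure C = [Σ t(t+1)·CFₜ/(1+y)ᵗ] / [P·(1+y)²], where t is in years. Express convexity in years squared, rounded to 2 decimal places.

With y = 0.0935:
  t   CF        PV=CF/(1+0.0935)^t    t·PV        t(t+1)·PV
  1       250.00       228.6237       228.6237         457.2474
  2       250.00       209.0752       418.1503       1,254.4509
  3       250.00       191.1981       573.5944       2,294.3776
  4     5,250.00     3,671.8434    14,687.3737      73,436.8685
  Σ                  4,300.7404    15,907.7421      77,442.9444
P = 4,300.7404.
Convexity = Σ t(t+1)·PV / [P·(1+y)²] = 77,442.9444 / (4,300.7404 × 1.195742) = 15.05917.

15.06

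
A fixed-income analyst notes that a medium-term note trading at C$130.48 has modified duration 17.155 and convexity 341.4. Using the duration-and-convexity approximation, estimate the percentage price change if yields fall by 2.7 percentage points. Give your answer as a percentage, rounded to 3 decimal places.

+58.763%

Duration effect: -D_mod·Δy = -17.155 × (-0.027) = +0.463185
Convexity effect: ½·C·(Δy)² = 0.5 × 341.4 × (-0.027)² = +0.1244403
ΔP/P ≈ +0.463185 + 0.1244403 = +0.5876253
= +58.76253%.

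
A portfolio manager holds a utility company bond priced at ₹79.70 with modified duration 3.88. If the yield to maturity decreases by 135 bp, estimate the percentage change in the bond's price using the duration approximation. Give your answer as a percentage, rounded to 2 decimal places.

Duration approximation: ΔP/P ≈ -D_mod · Δy = -3.88 × (-0.0135) = +0.052380.
As a percentage: +5.2380%.

+5.24%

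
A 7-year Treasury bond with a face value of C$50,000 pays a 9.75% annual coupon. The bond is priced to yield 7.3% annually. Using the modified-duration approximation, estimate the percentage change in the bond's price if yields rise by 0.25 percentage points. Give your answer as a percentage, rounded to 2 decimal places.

Periodic yield y = 0.073. Modified duration first:
  t   CF        PV=CF/(1+0.073)^t    t·PV
  1     4,875.00     4,543.3364     4,543.3364
  2     4,875.00     4,234.2371     8,468.4743
  3     4,875.00     3,946.1669    11,838.5008
  4     4,875.00     3,677.6952    14,710.7808
  5     4,875.00     3,427.4885    17,137.4427
  6     4,875.00     3,194.3043    19,165.8259
  7    54,875.00    33,510.1583   234,571.1081
  Σ                 56,533.3869   310,435.4690
P = 56,533.3869; D_Mac = 5.49119 yrs; D_mod = 5.49119/(1+0.073) = 5.11760 yrs.
ΔP/P ≈ -D_mod · Δy = -5.11760 × (+0.0025) = -0.012794 = -1.2794%.

-1.28%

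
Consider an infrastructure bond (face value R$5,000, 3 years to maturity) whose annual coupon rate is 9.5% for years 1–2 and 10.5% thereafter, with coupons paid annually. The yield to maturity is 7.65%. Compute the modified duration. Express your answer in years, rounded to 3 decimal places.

2.559 years

Periodic yield y = 0.0765. First find Macaulay duration:
  t   CF        PV=CF/(1+0.0765)^t    t·PV
  1       475.00       441.2448       441.2448
  2       475.00       409.8883       819.7766
  3     5,525.00     4,428.8419    13,286.5258
  Σ                  5,279.9750    14,547.5472
P = 5,279.9750; Macaulay duration = 14,547.5472 / 5,279.9750 = 2.75523 years.
Modified duration = D_Mac / (1 + y) = 2.75523 / 1.0765 = 2.55943 years.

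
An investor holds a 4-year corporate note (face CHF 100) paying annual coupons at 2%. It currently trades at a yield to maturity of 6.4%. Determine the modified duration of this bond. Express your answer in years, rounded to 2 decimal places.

3.64 years

Periodic yield y = 0.064. First find Macaulay duration:
  t   CF        PV=CF/(1+0.064)^t    t·PV
  1         2.00         1.8797         1.8797
  2         2.00         1.7666         3.5333
  3         2.00         1.6604         4.9811
  4       102.00        79.5854       318.3418
  Σ                     84.8922       328.7359
P = 84.8922; Macaulay duration = 328.7359 / 84.8922 = 3.87239 years.
Modified duration = D_Mac / (1 + y) = 3.87239 / 1.064 = 3.63947 years.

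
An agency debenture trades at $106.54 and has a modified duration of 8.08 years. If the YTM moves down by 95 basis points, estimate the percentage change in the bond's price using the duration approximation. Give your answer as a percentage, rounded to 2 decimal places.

Duration approximation: ΔP/P ≈ -D_mod · Δy = -8.08 × (-0.0095) = +0.076760.
As a percentage: +7.6760%.

+7.68%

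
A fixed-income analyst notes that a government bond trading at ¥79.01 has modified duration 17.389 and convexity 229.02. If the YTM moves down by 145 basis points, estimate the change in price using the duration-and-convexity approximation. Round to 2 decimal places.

+¥21.82

Duration effect: -D_mod·Δy = -17.389 × (-0.0145) = +0.2521405
Convexity effect: ½·C·(Δy)² = 0.5 × 229.02 × (-0.0145)² = +0.0240757275
ΔP/P ≈ +0.2521405 + 0.0240757275 = +0.2762162275
ΔP ≈ 79.01 × (+0.2762162275) = +21.823844134775.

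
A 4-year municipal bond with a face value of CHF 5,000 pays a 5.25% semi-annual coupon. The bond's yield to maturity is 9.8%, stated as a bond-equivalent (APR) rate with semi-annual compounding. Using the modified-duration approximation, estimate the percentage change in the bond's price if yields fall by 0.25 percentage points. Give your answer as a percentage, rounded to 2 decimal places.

Periodic yield y = 0.049. Modified duration first:
  t   CF        PV=CF/(1+0.049)^t    t·PV
  1       131.25       125.1192       125.1192
  2       131.25       119.2747       238.5494
  3       131.25       113.7032       341.1097
  4       131.25       108.3920       433.5681
  5       131.25       103.3289       516.6446
  6       131.25        98.5023       591.0138
  7       131.25        93.9011       657.3080
  8     5,131.25     3,499.6069    27,996.8555
  Σ                  4,261.8284    30,900.1683
P = 4,261.8284; D_Mac = 7.25045 half-year periods = 3.62522 yrs; D_mod = 3.62522/(1+0.049) = 3.45589 yrs.
ΔP/P ≈ -D_mod · Δy = -3.45589 × (-0.0025) = +0.008640 = +0.8640%.

+0.86%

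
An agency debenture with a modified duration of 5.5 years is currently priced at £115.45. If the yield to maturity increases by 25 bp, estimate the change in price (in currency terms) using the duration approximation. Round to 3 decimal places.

-£1.587

Duration approximation: ΔP/P ≈ -D_mod · Δy = -5.5 × (+0.0025) = -0.013750.
ΔP ≈ 115.45 × (-0.013750) = -1.5874375.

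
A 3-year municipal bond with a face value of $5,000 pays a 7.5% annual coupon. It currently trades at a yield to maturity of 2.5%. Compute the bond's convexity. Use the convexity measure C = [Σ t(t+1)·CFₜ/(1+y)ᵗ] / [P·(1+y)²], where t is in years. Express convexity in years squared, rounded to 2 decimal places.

With y = 0.025:
  t   CF        PV=CF/(1+0.025)^t    t·PV        t(t+1)·PV
  1       375.00       365.8537       365.8537         731.7073
  2       375.00       356.9304       713.8608       2,141.5824
  3     5,375.00     4,991.2218    14,973.6655      59,894.6620
  Σ                  5,714.0059    16,053.3800      62,767.9517
P = 5,714.0059.
Convexity = Σ t(t+1)·PV / [P·(1+y)²] = 62,767.9517 / (5,714.0059 × 1.050625) = 10.45561.

10.46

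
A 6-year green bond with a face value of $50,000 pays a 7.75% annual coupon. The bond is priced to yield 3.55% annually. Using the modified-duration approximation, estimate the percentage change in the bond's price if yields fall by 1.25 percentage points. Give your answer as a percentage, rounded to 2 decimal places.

Periodic yield y = 0.0355. Modified duration first:
  t   CF        PV=CF/(1+0.0355)^t    t·PV
  1     3,875.00     3,742.1535     3,742.1535
  2     3,875.00     3,613.8615     7,227.7229
  3     3,875.00     3,489.9676    10,469.9028
  4     3,875.00     3,370.3212    13,481.2849
  5     3,875.00     3,254.7766    16,273.8832
  6    53,875.00    43,700.5259   262,203.1556
  Σ                 61,171.6064   313,398.1030
P = 61,171.6064; D_Mac = 5.12326 yrs; D_mod = 5.12326/(1+0.0355) = 4.94762 yrs.
ΔP/P ≈ -D_mod · Δy = -4.94762 × (-0.0125) = +0.061845 = +6.1845%.

+6.18%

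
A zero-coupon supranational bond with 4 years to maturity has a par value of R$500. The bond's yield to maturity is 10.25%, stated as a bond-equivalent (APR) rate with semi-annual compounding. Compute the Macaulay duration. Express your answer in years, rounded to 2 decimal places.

A zero-coupon bond has a single cash flow at maturity, so its Macaulay duration equals its maturity: 4 years.
(Equivalently: 8 semi-annual periods ÷ 2 = 4 years.)

4.00 years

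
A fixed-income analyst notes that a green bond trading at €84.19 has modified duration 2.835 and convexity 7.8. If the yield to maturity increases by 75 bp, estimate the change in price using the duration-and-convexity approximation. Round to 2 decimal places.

-€1.77

Duration effect: -D_mod·Δy = -2.835 × (+0.0075) = -0.0212625
Convexity effect: ½·C·(Δy)² = 0.5 × 7.8 × (0.0075)² = +0.000219375
ΔP/P ≈ -0.0212625 + 0.000219375 = -0.021043125
ΔP ≈ 84.19 × (-0.021043125) = -1.77162069375.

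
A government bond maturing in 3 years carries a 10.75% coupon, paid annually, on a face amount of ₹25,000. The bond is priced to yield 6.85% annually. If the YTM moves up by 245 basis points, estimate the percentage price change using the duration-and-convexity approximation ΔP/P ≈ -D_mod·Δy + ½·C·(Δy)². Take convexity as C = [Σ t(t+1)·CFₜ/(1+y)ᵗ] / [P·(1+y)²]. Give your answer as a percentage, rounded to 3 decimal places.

With y = 0.0685:
  t   CF        PV=CF/(1+0.0685)^t    t·PV        t(t+1)·PV
  1     2,687.50     2,515.2082     2,515.2082       5,030.4165
  2     2,687.50     2,353.9618     4,707.9237      14,123.7711
  3    27,687.50    22,696.5666    68,089.6997     272,358.7988
  Σ                 27,565.7367    75,312.8316     291,512.9864
P = 27,565.7367; D_Mac = 2.73212 yrs; D_mod = 2.55697 yrs; C = 9.26274.
Duration effect: -2.55697 × (+0.0245) = -0.062646
Convexity effect: 0.5 × 9.26274 × (0.0245)² = +0.0027800
ΔP/P ≈ -0.062646 + 0.0027800 = -0.059866 = -5.9866%.

-5.987%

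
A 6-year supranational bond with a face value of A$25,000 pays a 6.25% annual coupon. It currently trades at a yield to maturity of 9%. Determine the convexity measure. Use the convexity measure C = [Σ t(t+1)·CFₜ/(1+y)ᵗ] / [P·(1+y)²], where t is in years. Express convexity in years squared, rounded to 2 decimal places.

28.54

With y = 0.09:
  t   CF        PV=CF/(1+0.09)^t    t·PV        t(t+1)·PV
  1     1,562.50     1,433.4862     1,433.4862       2,866.9725
  2     1,562.50     1,315.1250     2,630.2500       7,890.7499
  3     1,562.50     1,206.5367     3,619.6101      14,478.4403
  4     1,562.50     1,106.9144     4,427.6576      22,138.2878
  5     1,562.50     1,015.5178     5,077.5890      30,465.5337
  6    26,562.50    15,838.3509    95,030.1052     665,210.7365
  Σ                 21,915.9310   112,218.6980     743,050.7208
P = 21,915.9310.
Convexity = Σ t(t+1)·PV / [P·(1+y)²] = 743,050.7208 / (21,915.9310 × 1.188100) = 28.53682.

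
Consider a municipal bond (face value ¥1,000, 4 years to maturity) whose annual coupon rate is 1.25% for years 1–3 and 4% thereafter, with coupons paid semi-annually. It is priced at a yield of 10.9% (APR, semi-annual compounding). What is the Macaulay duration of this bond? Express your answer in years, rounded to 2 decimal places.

3.89 years

Periodic yield y = 0.0545. Discount each cash flow and weight by its period:
  t   CF        PV=CF/(1+0.0545)^t    t·PV
  1         6.25         5.9270         5.9270
  2         6.25         5.6207        11.2413
  3         6.25         5.3302        15.9905
  4         6.25         5.0547        20.2187
  5         6.25         4.7934        23.9672
  6         6.25         4.5457        27.2742
  7        20.00        13.7944        96.5610
  8     1,020.00       667.1562     5,337.2493
  Σ                    712.2222     5,538.4292
Price P = Σ PV = 712.2222.
Macaulay duration = Σ(t·PV) / P = 5,538.4292 / 712.2222 = 7.77627 half-year periods.
In years: 7.77627 / 2 = 3.88813 years.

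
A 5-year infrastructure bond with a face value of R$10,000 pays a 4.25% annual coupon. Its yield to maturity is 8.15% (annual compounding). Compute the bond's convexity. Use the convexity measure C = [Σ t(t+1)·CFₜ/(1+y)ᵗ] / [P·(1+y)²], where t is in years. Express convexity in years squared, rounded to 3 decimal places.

22.727

With y = 0.0815:
  t   CF        PV=CF/(1+0.0815)^t    t·PV        t(t+1)·PV
  1       425.00       392.9727       392.9727         785.9454
  2       425.00       363.3590       726.7179       2,180.1538
  3       425.00       335.9769     1,007.9306       4,031.7222
  4       425.00       310.6582     1,242.6328       6,213.1642
  5    10,425.00     7,046.0131    35,230.0654     211,380.3923
  Σ                  8,448.9798    38,600.3194     224,591.3779
P = 8,448.9798.
Convexity = Σ t(t+1)·PV / [P·(1+y)²] = 224,591.3779 / (8,448.9798 × 1.169642) = 22.72667.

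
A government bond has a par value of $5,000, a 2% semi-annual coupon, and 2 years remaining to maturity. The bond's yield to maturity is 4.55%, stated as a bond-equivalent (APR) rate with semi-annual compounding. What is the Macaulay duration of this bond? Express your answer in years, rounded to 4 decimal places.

1.9696 years

Periodic yield y = 0.02275. Discount each cash flow and weight by its period:
  t   CF        PV=CF/(1+0.02275)^t    t·PV
  1        50.00        48.8878        48.8878
  2        50.00        47.8003        95.6007
  3        50.00        46.7371       140.2112
  4     5,050.00     4,615.4434    18,461.7734
  Σ                  4,758.8686    18,746.4731
Price P = Σ PV = 4,758.8686.
Macaulay duration = Σ(t·PV) / P = 18,746.4731 / 4,758.8686 = 3.93927 half-year periods.
In years: 3.93927 / 2 = 1.96964 years.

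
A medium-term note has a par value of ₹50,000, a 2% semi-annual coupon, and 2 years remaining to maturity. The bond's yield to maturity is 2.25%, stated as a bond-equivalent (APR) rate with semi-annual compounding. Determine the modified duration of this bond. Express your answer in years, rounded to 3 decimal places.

Periodic yield y = 0.01125. First find Macaulay duration:
  t   CF        PV=CF/(1+0.01125)^t    t·PV
  1       500.00       494.4376       494.4376
  2       500.00       488.9370       977.8741
  3       500.00       483.4977     1,450.4931
  4    50,500.00    48,290.0038   193,160.0152
  Σ                 49,756.8761   196,082.8199
P = 49,756.8761; Macaulay duration = 196,082.8199 / 49,756.8761 = 3.94082 half-year periods = 1.97041 years.
Modified duration = D_Mac / (1 + y) = 1.97041 / 1.01125 = 1.94849 years.

1.948 years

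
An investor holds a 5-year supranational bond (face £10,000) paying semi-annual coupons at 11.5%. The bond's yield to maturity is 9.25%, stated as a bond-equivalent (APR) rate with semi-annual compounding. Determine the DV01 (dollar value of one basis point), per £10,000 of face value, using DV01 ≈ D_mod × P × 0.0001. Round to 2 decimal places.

Periodic yield y = 0.04625.
  t   CF        PV=CF/(1+0.04625)^t    t·PV
  1       575.00       549.5818       549.5818
  2       575.00       525.2873     1,050.5746
  3       575.00       502.0667     1,506.2001
  4       575.00       479.8726     1,919.4904
  5       575.00       458.6596     2,293.2980
  6       575.00       438.3843     2,630.3060
  7       575.00       419.0053     2,933.0373
  8       575.00       400.4830     3,203.8639
  9       575.00       382.7794     3,445.0150
  10   10,575.00     6,728.6148    67,286.1479
  Σ                 10,884.7350    86,817.5152
P = 10,884.7350; D_Mac = 7.97608 half-year periods = 3.98804 yrs; D_mod = 3.81175 yrs.
DV01 ≈ 3.81175 × 10,884.7350 × 0.0001 = 4.148985.

£4.15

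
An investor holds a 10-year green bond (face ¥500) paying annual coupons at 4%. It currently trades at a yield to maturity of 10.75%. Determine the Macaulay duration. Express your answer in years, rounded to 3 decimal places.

7.880 years

Periodic yield y = 0.1075. Discount each cash flow and weight by its year:
  t   CF        PV=CF/(1+0.1075)^t    t·PV
  1        20.00        18.0587        18.0587
  2        20.00        16.3058        32.6116
  3        20.00        14.7231        44.1693
  4        20.00        13.2940        53.1759
  5        20.00        12.0036        60.0180
  6        20.00        10.8385        65.0308
  7        20.00         9.7864        68.5049
  8        20.00         8.8365        70.6920
  9        20.00         7.9788        71.8090
  10      520.00       187.3122     1,873.1217
  Σ                    299.1375     2,357.1918
Price P = Σ PV = 299.1375.
Macaulay duration = Σ(t·PV) / P = 2,357.1918 / 299.1375 = 7.87996 years.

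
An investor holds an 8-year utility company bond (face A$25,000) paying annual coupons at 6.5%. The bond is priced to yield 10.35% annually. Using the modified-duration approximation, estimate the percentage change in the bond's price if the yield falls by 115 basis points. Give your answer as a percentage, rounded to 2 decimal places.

+6.54%

Periodic yield y = 0.1035. Modified duration first:
  t   CF        PV=CF/(1+0.1035)^t    t·PV
  1     1,625.00     1,472.5872     1,472.5872
  2     1,625.00     1,334.4696     2,668.9392
  3     1,625.00     1,209.3064     3,627.9192
  4     1,625.00     1,095.8826     4,383.5302
  5     1,625.00       993.0970     4,965.4851
  6     1,625.00       899.9520     5,399.7119
  7     1,625.00       815.5433     5,708.8028
  8    26,625.00    12,109.0735    96,872.5883
  Σ                 19,929.9116   125,099.5640
P = 19,929.9116; D_Mac = 6.27698 yrs; D_mod = 6.27698/(1+0.1035) = 5.68824 yrs.
ΔP/P ≈ -D_mod · Δy = -5.68824 × (-0.0115) = +0.065415 = +6.5415%.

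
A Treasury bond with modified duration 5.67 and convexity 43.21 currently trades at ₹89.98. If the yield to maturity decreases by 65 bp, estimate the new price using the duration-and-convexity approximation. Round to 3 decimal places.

₹93.378

Duration effect: -D_mod·Δy = -5.67 × (-0.0065) = +0.036855
Convexity effect: ½·C·(Δy)² = 0.5 × 43.21 × (-0.0065)² = +0.00091281125
ΔP/P ≈ +0.036855 + 0.00091281125 = +0.03776781125
New price ≈ 89.98 × (1 + 0.03776781125) = 93.378347656275.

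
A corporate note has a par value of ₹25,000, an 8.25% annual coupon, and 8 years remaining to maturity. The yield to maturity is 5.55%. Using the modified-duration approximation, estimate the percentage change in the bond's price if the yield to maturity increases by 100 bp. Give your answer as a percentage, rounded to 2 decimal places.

-5.98%

Periodic yield y = 0.0555. Modified duration first:
  t   CF        PV=CF/(1+0.0555)^t    t·PV
  1     2,062.50     1,954.0502     1,954.0502
  2     2,062.50     1,851.3029     3,702.6058
  3     2,062.50     1,753.9582     5,261.8747
  4     2,062.50     1,661.7321     6,646.9284
  5     2,062.50     1,574.3554     7,871.7768
  6     2,062.50     1,491.5731     8,949.4384
  7     2,062.50     1,413.1436     9,892.0051
  8    27,062.50    17,567.1784   140,537.4275
  Σ                 29,267.2939   184,816.1069
P = 29,267.2939; D_Mac = 6.31477 yrs; D_mod = 6.31477/(1+0.0555) = 5.98272 yrs.
ΔP/P ≈ -D_mod · Δy = -5.98272 × (+0.01) = -0.059827 = -5.9827%.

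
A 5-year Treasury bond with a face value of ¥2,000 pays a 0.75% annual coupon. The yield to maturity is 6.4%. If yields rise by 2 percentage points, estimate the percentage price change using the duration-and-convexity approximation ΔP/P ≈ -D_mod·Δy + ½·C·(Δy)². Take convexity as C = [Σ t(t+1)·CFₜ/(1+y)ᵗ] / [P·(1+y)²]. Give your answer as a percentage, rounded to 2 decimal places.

With y = 0.064:
  t   CF        PV=CF/(1+0.064)^t    t·PV        t(t+1)·PV
  1        15.00        14.0977        14.0977          28.1955
  2        15.00        13.2498        26.4995          79.4986
  3        15.00        12.4528        37.3583         149.4334
  4        15.00        11.7037        46.8150         234.0748
  5     2,015.00     1,477.6341     7,388.1706      44,329.0236
  Σ                  1,529.1381     7,512.9412      44,820.2259
P = 1,529.1381; D_Mac = 4.91319 yrs; D_mod = 4.61766 yrs; C = 25.89072.
Duration effect: -4.61766 × (+0.02) = -0.092353
Convexity effect: 0.5 × 25.89072 × (0.02)² = +0.0051781
ΔP/P ≈ -0.092353 + 0.0051781 = -0.087175 = -8.7175%.

-8.72%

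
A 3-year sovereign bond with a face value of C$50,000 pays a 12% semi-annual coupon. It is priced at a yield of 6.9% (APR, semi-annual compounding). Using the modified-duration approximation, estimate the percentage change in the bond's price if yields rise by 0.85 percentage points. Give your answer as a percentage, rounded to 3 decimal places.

-2.164%

Periodic yield y = 0.0345. Modified duration first:
  t   CF        PV=CF/(1+0.0345)^t    t·PV
  1     3,000.00     2,899.9517     2,899.9517
  2     3,000.00     2,803.2399     5,606.4798
  3     3,000.00     2,709.7534     8,129.2602
  4     3,000.00     2,619.3846    10,477.5385
  5     3,000.00     2,532.0296    12,660.1480
  6    53,000.00    43,240.7183   259,444.3097
  Σ                 56,805.0775   299,217.6879
P = 56,805.0775; D_Mac = 5.26745 half-year periods = 2.63372 yrs; D_mod = 2.63372/(1+0.0345) = 2.54589 yrs.
ΔP/P ≈ -D_mod · Δy = -2.54589 × (+0.0085) = -0.021640 = -2.1640%.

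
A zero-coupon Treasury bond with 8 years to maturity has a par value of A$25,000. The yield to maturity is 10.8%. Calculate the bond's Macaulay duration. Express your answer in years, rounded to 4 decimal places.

8.0000 years

A zero-coupon bond has a single cash flow at maturity, so its Macaulay duration equals its maturity: 8 years.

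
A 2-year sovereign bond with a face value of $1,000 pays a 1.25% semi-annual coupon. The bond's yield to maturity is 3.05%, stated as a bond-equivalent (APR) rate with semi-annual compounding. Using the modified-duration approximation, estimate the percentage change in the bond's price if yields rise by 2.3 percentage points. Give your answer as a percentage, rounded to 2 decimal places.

-4.49%

Periodic yield y = 0.01525. Modified duration first:
  t   CF        PV=CF/(1+0.01525)^t    t·PV
  1         6.25         6.1561         6.1561
  2         6.25         6.0636        12.1273
  3         6.25         5.9726        17.9177
  4     1,006.25       947.1394     3,788.5576
  Σ                    965.3317     3,824.7587
P = 965.3317; D_Mac = 3.96212 half-year periods = 1.98106 yrs; D_mod = 1.98106/(1+0.01525) = 1.95130 yrs.
ΔP/P ≈ -D_mod · Δy = -1.95130 × (+0.023) = -0.044880 = -4.4880%.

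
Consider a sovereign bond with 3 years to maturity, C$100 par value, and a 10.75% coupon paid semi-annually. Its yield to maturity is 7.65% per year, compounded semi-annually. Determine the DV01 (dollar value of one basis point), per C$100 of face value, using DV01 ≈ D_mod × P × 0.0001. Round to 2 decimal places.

Periodic yield y = 0.03825.
  t   CF        PV=CF/(1+0.03825)^t    t·PV
  1        5.375         5.1770         5.1770
  2        5.375         4.9863         9.9725
  3        5.375         4.8026        14.4077
  4        5.375         4.6256        18.5025
  5        5.375         4.4552        22.2761
  6      105.375        84.1252       504.7510
  Σ                    108.1718       575.0868
P = 108.1718; D_Mac = 5.31642 half-year periods = 2.65821 yrs; D_mod = 2.56028 yrs.
DV01 ≈ 2.56028 × 108.1718 × 0.0001 = 0.027695.

C$0.03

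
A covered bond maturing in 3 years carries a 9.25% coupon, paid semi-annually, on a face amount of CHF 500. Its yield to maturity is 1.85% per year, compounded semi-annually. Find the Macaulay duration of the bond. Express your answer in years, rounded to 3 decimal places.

Periodic yield y = 0.00925. Discount each cash flow and weight by its period:
  t   CF        PV=CF/(1+0.00925)^t    t·PV
  1       23.125        22.9131        22.9131
  2       23.125        22.7031        45.4061
  3       23.125        22.4950        67.4849
  4       23.125        22.2888        89.1552
  5       23.125        22.0845       110.4226
  6      523.125       495.0088     2,970.0528
  Σ                    607.4932     3,305.4347
Price P = Σ PV = 607.4932.
Macaulay duration = Σ(t·PV) / P = 3,305.4347 / 607.4932 = 5.44111 half-year periods.
In years: 5.44111 / 2 = 2.72055 years.

2.721 years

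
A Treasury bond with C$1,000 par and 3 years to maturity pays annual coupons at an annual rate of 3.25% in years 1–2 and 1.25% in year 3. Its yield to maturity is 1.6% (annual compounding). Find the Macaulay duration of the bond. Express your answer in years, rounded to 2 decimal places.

2.91 years

Periodic yield y = 0.016. Discount each cash flow and weight by its year:
  t   CF        PV=CF/(1+0.016)^t    t·PV
  1        32.50        31.9882        31.9882
  2        32.50        31.4844        62.9689
  3     1,012.50       965.4147     2,896.2441
  Σ                  1,028.8873     2,991.2012
Price P = Σ PV = 1,028.8873.
Macaulay duration = Σ(t·PV) / P = 2,991.2012 / 1,028.8873 = 2.90722 years.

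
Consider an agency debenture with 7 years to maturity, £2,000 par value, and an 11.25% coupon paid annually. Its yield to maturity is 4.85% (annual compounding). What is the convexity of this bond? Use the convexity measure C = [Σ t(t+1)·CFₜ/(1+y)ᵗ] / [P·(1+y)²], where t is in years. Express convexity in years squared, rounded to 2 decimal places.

36.32

With y = 0.0485:
  t   CF        PV=CF/(1+0.0485)^t    t·PV        t(t+1)·PV
  1       225.00       214.5923       214.5923         429.1845
  2       225.00       204.6660       409.3319       1,227.9958
  3       225.00       195.1988       585.5965       2,342.3860
  4       225.00       186.1696       744.6784       3,723.3921
  5       225.00       177.5580       887.7902       5,326.7412
  6       225.00       169.3448     1,016.0689       7,112.4823
  7     2,225.00     1,597.1694    11,180.1856      89,441.4845
  Σ                  2,744.6989    15,038.2438     109,603.6665
P = 2,744.6989.
Convexity = Σ t(t+1)·PV / [P·(1+y)²] = 109,603.6665 / (2,744.6989 × 1.099352) = 36.32399.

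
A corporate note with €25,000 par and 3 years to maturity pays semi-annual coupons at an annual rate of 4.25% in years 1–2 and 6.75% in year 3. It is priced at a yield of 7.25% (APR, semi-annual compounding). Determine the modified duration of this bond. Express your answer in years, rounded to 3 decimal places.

2.739 years

Periodic yield y = 0.03625. First find Macaulay duration:
  t   CF        PV=CF/(1+0.03625)^t    t·PV
  1       531.25       512.6659       512.6659
  2       531.25       494.7318       989.4637
  3       531.25       477.4252     1,432.2755
  4       531.25       460.7239     1,842.8957
  5       843.75       706.1404     3,530.7021
  6    25,843.75    20,872.2020   125,233.2122
  Σ                 23,523.8892   133,541.2150
P = 23,523.8892; Macaulay duration = 133,541.2150 / 23,523.8892 = 5.67683 half-year periods = 2.83842 years.
Modified duration = D_Mac / (1 + y) = 2.83842 / 1.03625 = 2.73912 years.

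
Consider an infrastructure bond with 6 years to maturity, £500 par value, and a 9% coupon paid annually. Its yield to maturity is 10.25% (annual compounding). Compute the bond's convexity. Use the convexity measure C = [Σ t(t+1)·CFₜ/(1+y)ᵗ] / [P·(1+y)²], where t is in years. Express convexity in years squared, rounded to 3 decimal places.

25.901

With y = 0.1025:
  t   CF        PV=CF/(1+0.1025)^t    t·PV        t(t+1)·PV
  1        45.00        40.8163        40.8163          81.6327
  2        45.00        37.0216        74.0432         222.1297
  3        45.00        33.5797       100.7391         402.9563
  4        45.00        30.4578       121.8311         609.1554
  5        45.00        27.6261       138.1305         828.7829
  6       545.00       303.4764     1,820.8584      12,746.0085
  Σ                    472.9779     2,296.4186      14,890.6655
P = 472.9779.
Convexity = Σ t(t+1)·PV / [P·(1+y)²] = 14,890.6655 / (472.9779 × 1.215506) = 25.90097.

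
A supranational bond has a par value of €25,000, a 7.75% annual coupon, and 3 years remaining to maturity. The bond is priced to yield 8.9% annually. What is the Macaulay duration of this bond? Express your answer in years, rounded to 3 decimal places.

Periodic yield y = 0.089. Discount each cash flow and weight by its year:
  t   CF        PV=CF/(1+0.089)^t    t·PV
  1     1,937.50     1,779.1552     1,779.1552
  2     1,937.50     1,633.7513     3,267.5026
  3    26,937.50    20,858.0473    62,574.1419
  Σ                 24,270.9538    67,620.7998
Price P = Σ PV = 24,270.9538.
Macaulay duration = Σ(t·PV) / P = 67,620.7998 / 24,270.9538 = 2.78608 years.

2.786 years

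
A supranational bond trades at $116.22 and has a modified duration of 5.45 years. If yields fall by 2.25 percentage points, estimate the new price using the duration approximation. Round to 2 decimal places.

Duration approximation: ΔP/P ≈ -D_mod · Δy = -5.45 × (-0.0225) = +0.122625.
New price ≈ 116.22 × (1 + 0.122625) = 130.4714775.

$130.47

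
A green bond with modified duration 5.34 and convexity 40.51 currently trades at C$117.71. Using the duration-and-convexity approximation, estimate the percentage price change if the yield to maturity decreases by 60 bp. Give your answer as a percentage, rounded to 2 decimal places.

+3.28%

Duration effect: -D_mod·Δy = -5.34 × (-0.006) = +0.032040
Convexity effect: ½·C·(Δy)² = 0.5 × 40.51 × (-0.006)² = +0.00072918
ΔP/P ≈ +0.032040 + 0.00072918 = +0.03276918
= +3.276918%.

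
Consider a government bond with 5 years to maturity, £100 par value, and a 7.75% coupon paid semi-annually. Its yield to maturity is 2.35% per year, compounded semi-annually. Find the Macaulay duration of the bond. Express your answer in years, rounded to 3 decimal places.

Periodic yield y = 0.01175. Discount each cash flow and weight by its period:
  t   CF        PV=CF/(1+0.01175)^t    t·PV
  1        3.875         3.8300         3.8300
  2        3.875         3.7855         7.5710
  3        3.875         3.7416        11.2247
  4        3.875         3.6981        14.7924
  5        3.875         3.6552        18.2758
  6        3.875         3.6127        21.6762
  7        3.875         3.5707        24.9952
  8        3.875         3.5293        28.2342
  9        3.875         3.4883        31.3946
  10     103.875        92.4228       924.2275
  Σ                    125.3341     1,086.2217
Price P = Σ PV = 125.3341.
Macaulay duration = Σ(t·PV) / P = 1,086.2217 / 125.3341 = 8.66661 half-year periods.
In years: 8.66661 / 2 = 4.33330 years.

4.333 years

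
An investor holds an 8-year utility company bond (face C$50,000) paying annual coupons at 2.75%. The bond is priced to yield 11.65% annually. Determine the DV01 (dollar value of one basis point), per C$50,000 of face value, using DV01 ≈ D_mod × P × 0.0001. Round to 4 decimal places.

C$17.2698

Periodic yield y = 0.1165.
  t   CF        PV=CF/(1+0.1165)^t    t·PV
  1     1,375.00     1,231.5271     1,231.5271
  2     1,375.00     1,103.0247     2,206.0494
  3     1,375.00       987.9308     2,963.7923
  4     1,375.00       884.8462     3,539.3848
  5     1,375.00       792.5179     3,962.5893
  6     1,375.00       709.8234     4,258.9406
  7     1,375.00       635.7577     4,450.3037
  8    51,375.00    21,275.6097   170,204.8780
  Σ                 27,621.0375   192,817.4652
P = 27,621.0375; D_Mac = 6.98082 yrs; D_mod = 6.25241 yrs.
DV01 ≈ 6.25241 × 27,621.0375 × 0.0001 = 17.269813.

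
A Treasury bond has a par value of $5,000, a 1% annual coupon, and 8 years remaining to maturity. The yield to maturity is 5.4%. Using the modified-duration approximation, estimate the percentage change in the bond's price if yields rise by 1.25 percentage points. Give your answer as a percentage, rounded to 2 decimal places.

-9.09%

Periodic yield y = 0.054. Modified duration first:
  t   CF        PV=CF/(1+0.054)^t    t·PV
  1        50.00        47.4383        47.4383
  2        50.00        45.0079        90.0158
  3        50.00        42.7020       128.1060
  4        50.00        40.5142       162.0569
  5        50.00        38.4385       192.1927
  6        50.00        36.4692       218.8153
  7        50.00        34.6008       242.2054
  8     5,050.00     3,315.6333    26,525.0663
  Σ                  3,600.8043    27,605.8967
P = 3,600.8043; D_Mac = 7.66659 yrs; D_mod = 7.66659/(1+0.054) = 7.27381 yrs.
ΔP/P ≈ -D_mod · Δy = -7.27381 × (+0.0125) = -0.090923 = -9.0923%.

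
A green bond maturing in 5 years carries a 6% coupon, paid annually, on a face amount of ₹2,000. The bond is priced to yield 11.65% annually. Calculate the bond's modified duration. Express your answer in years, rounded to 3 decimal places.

Periodic yield y = 0.1165. First find Macaulay duration:
  t   CF        PV=CF/(1+0.1165)^t    t·PV
  1       120.00       107.4787       107.4787
  2       120.00        96.2640       192.5280
  3       120.00        86.2194       258.6582
  4       120.00        77.2229       308.8918
  5     2,120.00     1,221.9185     6,109.5923
  Σ                  1,589.1035     6,977.1490
P = 1,589.1035; Macaulay duration = 6,977.1490 / 1,589.1035 = 4.39062 years.
Modified duration = D_Mac / (1 + y) = 4.39062 / 1.1165 = 3.93249 years.

3.932 years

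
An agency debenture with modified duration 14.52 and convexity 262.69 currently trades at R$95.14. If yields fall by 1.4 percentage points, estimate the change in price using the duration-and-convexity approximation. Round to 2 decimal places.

Duration effect: -D_mod·Δy = -14.52 × (-0.014) = +0.203280
Convexity effect: ½·C·(Δy)² = 0.5 × 262.69 × (-0.014)² = +0.02574362
ΔP/P ≈ +0.203280 + 0.02574362 = +0.22902362
ΔP ≈ 95.14 × (+0.22902362) = +21.7893072068.

+R$21.79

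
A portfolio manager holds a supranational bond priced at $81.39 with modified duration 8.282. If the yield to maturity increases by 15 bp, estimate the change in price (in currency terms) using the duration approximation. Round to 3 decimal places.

-$1.011

Duration approximation: ΔP/P ≈ -D_mod · Δy = -8.282 × (+0.0015) = -0.012423.
ΔP ≈ 81.39 × (-0.012423) = -1.01110797.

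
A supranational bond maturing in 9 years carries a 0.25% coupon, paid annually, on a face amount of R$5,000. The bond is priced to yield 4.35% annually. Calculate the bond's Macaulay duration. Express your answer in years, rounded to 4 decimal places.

8.8880 years

Periodic yield y = 0.0435. Discount each cash flow and weight by its year:
  t   CF        PV=CF/(1+0.0435)^t    t·PV
  1        12.50        11.9789        11.9789
  2        12.50        11.4796        22.9591
  3        12.50        11.0010        33.0030
  4        12.50        10.5424        42.1697
  5        12.50        10.1029        50.5147
  6        12.50         9.6818        58.0907
  7        12.50         9.2782        64.9473
  8        12.50         8.8914        71.1312
  9     5,012.50     3,416.8216    30,751.3945
  Σ                  3,499.7778    31,106.1891
Price P = Σ PV = 3,499.7778.
Macaulay duration = Σ(t·PV) / P = 31,106.1891 / 3,499.7778 = 8.88805 years.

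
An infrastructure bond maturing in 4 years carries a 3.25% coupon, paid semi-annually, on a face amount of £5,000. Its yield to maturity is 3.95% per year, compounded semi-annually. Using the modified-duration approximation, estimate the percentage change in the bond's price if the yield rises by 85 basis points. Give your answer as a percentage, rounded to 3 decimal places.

Periodic yield y = 0.01975. Modified duration first:
  t   CF        PV=CF/(1+0.01975)^t    t·PV
  1        81.25        79.6764        79.6764
  2        81.25        78.1333       156.2665
  3        81.25        76.6200       229.8600
  4        81.25        75.1361       300.5443
  5        81.25        73.6809       368.4044
  6        81.25        72.2539       433.5232
  7        81.25        70.8545       495.9814
  8     5,081.25     4,345.3109    34,762.4869
  Σ                  4,871.6658    36,826.7432
P = 4,871.6658; D_Mac = 7.55937 half-year periods = 3.77969 yrs; D_mod = 3.77969/(1+0.01975) = 3.70648 yrs.
ΔP/P ≈ -D_mod · Δy = -3.70648 × (+0.0085) = -0.031505 = -3.1505%.

-3.151%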